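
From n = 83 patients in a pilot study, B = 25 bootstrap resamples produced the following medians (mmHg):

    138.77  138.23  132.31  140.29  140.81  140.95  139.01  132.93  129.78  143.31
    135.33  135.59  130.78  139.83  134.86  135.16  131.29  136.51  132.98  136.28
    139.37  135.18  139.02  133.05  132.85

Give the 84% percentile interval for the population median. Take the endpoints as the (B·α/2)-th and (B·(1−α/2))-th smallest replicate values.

Sorted replicates: 129.78, 130.78, 131.29, 132.31, 132.85, 132.93, 132.98, 133.05, 134.86, 135.16, 135.18, 135.33, 135.59, 136.28, 136.51, 138.23, 138.77, 139.01, 139.02, 139.37, 139.83, 140.29, 140.81, 140.95, 143.31
α = 0.16; lower rank = 25 × 0.080 = 2; upper rank = 25 × 0.920 = 23.
The 2nd smallest replicate is 130.78; the 23rd is 140.81.

(130.78, 140.81)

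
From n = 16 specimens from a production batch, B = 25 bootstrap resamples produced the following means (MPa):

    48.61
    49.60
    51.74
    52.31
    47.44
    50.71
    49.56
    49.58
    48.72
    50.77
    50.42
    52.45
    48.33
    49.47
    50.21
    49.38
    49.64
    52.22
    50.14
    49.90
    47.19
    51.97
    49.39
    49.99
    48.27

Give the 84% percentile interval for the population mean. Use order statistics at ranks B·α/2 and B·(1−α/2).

(47.44, 52.22)

Sorted replicates: 47.19, 47.44, 48.27, 48.33, 48.61, 48.72, 49.38, 49.39, 49.47, 49.56, 49.58, 49.60, 49.64, 49.90, 49.99, 50.14, 50.21, 50.42, 50.71, 50.77, 51.74, 51.97, 52.22, 52.31, 52.45
α = 0.16; lower rank = 25 × 0.080 = 2; upper rank = 25 × 0.920 = 23.
The 2nd smallest replicate is 47.44; the 23rd is 52.22.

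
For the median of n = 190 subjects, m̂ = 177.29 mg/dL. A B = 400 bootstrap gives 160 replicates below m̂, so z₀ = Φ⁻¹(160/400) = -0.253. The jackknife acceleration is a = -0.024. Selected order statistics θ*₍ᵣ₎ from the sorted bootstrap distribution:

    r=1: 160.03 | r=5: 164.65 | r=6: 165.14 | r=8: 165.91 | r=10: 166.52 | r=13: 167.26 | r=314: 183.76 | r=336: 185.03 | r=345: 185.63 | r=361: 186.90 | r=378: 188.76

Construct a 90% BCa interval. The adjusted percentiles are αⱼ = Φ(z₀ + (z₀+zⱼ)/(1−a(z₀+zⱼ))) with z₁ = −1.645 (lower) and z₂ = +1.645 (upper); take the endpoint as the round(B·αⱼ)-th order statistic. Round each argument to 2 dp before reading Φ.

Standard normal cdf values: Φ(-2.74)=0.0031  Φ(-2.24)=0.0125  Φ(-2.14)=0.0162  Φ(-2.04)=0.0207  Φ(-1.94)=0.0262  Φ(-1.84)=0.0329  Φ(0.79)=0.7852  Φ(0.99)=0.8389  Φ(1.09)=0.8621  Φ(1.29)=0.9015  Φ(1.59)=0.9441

Lower: z₀ + z₁ = -0.253 + (-1.645) = -1.898; 1 − a(z₀+z₁) = 1 − (-0.024)(-1.898) = 0.9544; argument = -0.253 + (-1.898)/0.9544 = -2.2416 → -2.24.
α₁ = Φ(-2.24) = 0.0125; rank = round(400 × 0.0125) = 5; θ*₍5₎ = 164.65.
Upper: z₀ + z₂ = 1.392; 1 − a(z₀+z₂) = 1.0334; argument = 1.0940 → 1.09; α₂ = 0.8621; rank = 345; θ*₍345₎ = 185.63.

(164.65, 185.63)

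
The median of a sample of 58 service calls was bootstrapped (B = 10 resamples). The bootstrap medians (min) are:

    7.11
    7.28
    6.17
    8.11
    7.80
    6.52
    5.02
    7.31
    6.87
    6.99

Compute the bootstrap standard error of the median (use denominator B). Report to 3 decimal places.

Bootstrap SE is the standard deviation of the 10 replicate medians.
Mean of replicates: (7.11 + 7.28 + 6.17 + 8.11 + 7.80 + 6.52 + 5.02 + 7.31 + 6.87 + 6.99) / 10 = 69.1800 / 10 = 6.9180
Sum of squared deviations: (+0.1920)² + (+0.3620)² + (−0.7480)² + (+1.1920)² + (+0.8820)² + (−0.3980)² + (−1.8980)² + (+0.3920)² + (−0.0480)² + (+0.0720)² = 6.8482
Variance = 6.8482 / 10 = 0.6848
SE* = √0.6848

SE* = 0.828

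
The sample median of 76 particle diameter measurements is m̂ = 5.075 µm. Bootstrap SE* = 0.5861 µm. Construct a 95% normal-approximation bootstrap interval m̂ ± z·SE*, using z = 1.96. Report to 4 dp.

Margin = 1.96 × 0.5861 = 1.14876
Interval: 5.075 ± 1.14876

(3.9262, 6.2238)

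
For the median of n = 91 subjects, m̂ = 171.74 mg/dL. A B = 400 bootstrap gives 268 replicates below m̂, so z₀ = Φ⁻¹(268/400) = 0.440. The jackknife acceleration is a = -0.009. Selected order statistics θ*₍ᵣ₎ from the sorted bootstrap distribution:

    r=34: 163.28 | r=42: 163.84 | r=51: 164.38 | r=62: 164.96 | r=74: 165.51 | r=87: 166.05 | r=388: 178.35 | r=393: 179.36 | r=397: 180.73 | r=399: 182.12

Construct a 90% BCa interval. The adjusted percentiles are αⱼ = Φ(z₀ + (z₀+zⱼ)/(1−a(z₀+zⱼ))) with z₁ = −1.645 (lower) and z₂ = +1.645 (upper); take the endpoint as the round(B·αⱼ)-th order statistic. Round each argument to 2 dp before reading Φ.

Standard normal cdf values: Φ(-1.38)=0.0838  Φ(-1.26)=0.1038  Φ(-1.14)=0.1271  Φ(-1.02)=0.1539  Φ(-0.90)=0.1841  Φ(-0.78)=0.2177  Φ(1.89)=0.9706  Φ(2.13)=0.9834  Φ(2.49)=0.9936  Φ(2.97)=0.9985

(166.05, 180.73)

Lower: z₀ + z₁ = 0.440 + (-1.645) = -1.205; 1 − a(z₀+z₁) = 1 − (-0.009)(-1.205) = 0.9892; argument = 0.440 + (-1.205)/0.9892 = -0.7782 → -0.78.
α₁ = Φ(-0.78) = 0.2177; rank = round(400 × 0.2177) = 87; θ*₍87₎ = 166.05.
Upper: z₀ + z₂ = 2.085; 1 − a(z₀+z₂) = 1.0188; argument = 2.4866 → 2.49; α₂ = 0.9936; rank = 397; θ*₍397₎ = 180.73.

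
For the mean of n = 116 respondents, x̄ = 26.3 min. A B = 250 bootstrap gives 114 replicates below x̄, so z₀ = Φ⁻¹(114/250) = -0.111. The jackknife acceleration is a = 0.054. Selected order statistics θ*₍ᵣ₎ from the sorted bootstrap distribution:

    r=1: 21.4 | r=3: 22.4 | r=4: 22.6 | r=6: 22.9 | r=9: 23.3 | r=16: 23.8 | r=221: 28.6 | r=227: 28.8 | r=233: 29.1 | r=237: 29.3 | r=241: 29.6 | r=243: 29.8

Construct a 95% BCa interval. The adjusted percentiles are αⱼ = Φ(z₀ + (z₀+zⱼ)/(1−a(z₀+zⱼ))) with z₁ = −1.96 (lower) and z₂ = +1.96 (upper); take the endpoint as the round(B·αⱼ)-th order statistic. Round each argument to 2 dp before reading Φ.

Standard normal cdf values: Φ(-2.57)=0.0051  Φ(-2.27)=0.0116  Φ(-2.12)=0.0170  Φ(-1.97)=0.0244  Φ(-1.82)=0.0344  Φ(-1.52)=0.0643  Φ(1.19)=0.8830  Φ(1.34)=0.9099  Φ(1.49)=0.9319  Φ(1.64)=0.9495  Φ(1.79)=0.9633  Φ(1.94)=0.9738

(22.9, 29.8)

Lower: z₀ + z₁ = -0.111 + (-1.960) = -2.071; 1 − a(z₀+z₁) = 1 − (0.054)(-2.071) = 1.1118; argument = -0.111 + (-2.071)/1.1118 = -1.9737 → -1.97.
α₁ = Φ(-1.97) = 0.0244; rank = round(250 × 0.0244) = 6; θ*₍6₎ = 22.9.
Upper: z₀ + z₂ = 1.849; 1 − a(z₀+z₂) = 0.9002; argument = 1.9431 → 1.94; α₂ = 0.9738; rank = 243; θ*₍243₎ = 29.8.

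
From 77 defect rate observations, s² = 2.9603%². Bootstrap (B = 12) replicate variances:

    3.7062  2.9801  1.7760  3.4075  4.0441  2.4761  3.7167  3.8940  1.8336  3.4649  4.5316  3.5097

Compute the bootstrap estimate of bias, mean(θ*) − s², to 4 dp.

mean(θ*) = (3.7062 + 2.9801 + 1.7760 + 3.4075 + 4.0441 + 2.4761 + 3.7167 + 3.8940 + 1.8336 + 3.4649 + 4.5316 + 3.5097) / 12 = 3.27838
bias = 3.27838 − 2.9603

bias = +0.3181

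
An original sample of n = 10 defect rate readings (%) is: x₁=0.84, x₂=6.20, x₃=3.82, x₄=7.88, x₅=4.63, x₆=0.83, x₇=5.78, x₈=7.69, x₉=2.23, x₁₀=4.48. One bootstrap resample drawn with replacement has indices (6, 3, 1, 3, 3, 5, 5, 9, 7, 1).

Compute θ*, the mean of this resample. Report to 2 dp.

θ* = 3.12

Resample values: 0.83, 3.82, 0.84, 3.82, 3.82, 4.63, 4.63, 2.23, 5.78, 0.84.
Mean = (0.83 + 3.82 + 0.84 + 3.82 + 3.82 + 4.63 + 4.63 + 2.23 + 5.78 + 0.84) / 10 = 31.240 / 10 = 3.12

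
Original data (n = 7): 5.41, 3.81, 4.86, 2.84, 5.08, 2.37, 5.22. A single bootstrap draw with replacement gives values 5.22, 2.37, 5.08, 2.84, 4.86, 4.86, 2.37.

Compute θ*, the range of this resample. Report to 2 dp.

Range = 5.22 − 2.37 = 2.85

θ* = 2.85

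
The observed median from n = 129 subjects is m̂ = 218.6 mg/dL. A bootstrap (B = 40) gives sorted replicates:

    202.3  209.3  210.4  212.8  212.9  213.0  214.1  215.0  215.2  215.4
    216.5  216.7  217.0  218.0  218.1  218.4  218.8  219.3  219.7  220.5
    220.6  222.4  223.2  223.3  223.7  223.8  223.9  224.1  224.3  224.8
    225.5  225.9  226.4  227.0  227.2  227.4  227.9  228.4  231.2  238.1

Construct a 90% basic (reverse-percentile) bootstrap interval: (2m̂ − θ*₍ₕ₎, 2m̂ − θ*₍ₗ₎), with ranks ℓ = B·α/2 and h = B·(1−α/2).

(208.8, 227.9)

Percentile endpoints at ranks 2 and 38: θ*₍2₎ = 209.3, θ*₍38₎ = 228.4.
Basic interval reflects these around m̂:
  lower = 2 × 218.6 − 228.4 = 208.8
  upper = 2 × 218.6 − 209.3 = 227.9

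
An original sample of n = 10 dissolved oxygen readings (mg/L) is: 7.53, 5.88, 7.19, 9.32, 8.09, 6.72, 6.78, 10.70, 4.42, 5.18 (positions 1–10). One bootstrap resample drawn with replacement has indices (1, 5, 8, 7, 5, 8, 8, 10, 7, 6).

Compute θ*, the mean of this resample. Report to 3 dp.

Resample values: 7.53, 8.09, 10.70, 6.78, 8.09, 10.70, 10.70, 5.18, 6.78, 6.72.
Mean = (7.53 + 8.09 + 10.70 + 6.78 + 8.09 + 10.70 + 10.70 + 5.18 + 6.78 + 6.72) / 10 = 81.270 / 10 = 8.127

θ* = 8.127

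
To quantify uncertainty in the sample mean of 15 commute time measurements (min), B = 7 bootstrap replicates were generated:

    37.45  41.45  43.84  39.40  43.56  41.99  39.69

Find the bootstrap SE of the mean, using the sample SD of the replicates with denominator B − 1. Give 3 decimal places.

SE* = 2.333

Bootstrap SE is the standard deviation of the 7 replicate means.
Mean of replicates: (37.45 + 41.45 + 43.84 + 39.40 + 43.56 + 41.99 + 39.69) / 7 = 287.3800 / 7 = 41.0543
Sum of squared deviations: (−3.6043)² + (+0.3957)² + (+2.7857)² + (−1.6543)² + (+2.5057)² + (+0.9357)² + (−1.3643)² = 32.6598
Variance = 32.6598 / 6 = 5.4433
SE* = √5.4433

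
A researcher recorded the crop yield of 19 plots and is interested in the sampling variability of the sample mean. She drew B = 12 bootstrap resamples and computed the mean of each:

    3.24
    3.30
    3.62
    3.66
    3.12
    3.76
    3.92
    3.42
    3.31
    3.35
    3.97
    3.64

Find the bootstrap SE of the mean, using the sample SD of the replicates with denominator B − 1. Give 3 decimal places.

SE* = 0.275

Bootstrap SE is the standard deviation of the 12 replicate means.
Mean of replicates: (3.24 + 3.30 + 3.62 + 3.66 + 3.12 + 3.76 + 3.92 + 3.42 + 3.31 + 3.35 + 3.97 + 3.64) / 12 = 42.3100 / 12 = 3.5258
Sum of squared deviations: (−0.2858)² + (−0.2258)² + (+0.0942)² + (+0.1342)² + (−0.4058)² + (+0.2342)² + (+0.3942)² + (−0.1058)² + (−0.2158)² + (−0.1758)² + (+0.4442)² + (+0.1142)² = 0.8335
Variance = 0.8335 / 11 = 0.0758
SE* = √0.0758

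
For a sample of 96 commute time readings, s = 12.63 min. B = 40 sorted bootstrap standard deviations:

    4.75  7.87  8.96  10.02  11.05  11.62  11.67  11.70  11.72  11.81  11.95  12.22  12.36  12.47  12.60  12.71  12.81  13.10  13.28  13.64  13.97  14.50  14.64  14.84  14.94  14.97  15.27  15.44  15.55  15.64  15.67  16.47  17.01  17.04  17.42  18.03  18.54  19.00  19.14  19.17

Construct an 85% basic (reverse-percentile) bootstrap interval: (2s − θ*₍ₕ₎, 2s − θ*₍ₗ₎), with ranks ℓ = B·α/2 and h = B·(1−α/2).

Percentile endpoints at ranks 3 and 37: θ*₍3₎ = 8.96, θ*₍37₎ = 18.54.
Basic interval reflects these around s:
  lower = 2 × 12.63 − 18.54 = 6.72
  upper = 2 × 12.63 − 8.96 = 16.30

(6.72, 16.30)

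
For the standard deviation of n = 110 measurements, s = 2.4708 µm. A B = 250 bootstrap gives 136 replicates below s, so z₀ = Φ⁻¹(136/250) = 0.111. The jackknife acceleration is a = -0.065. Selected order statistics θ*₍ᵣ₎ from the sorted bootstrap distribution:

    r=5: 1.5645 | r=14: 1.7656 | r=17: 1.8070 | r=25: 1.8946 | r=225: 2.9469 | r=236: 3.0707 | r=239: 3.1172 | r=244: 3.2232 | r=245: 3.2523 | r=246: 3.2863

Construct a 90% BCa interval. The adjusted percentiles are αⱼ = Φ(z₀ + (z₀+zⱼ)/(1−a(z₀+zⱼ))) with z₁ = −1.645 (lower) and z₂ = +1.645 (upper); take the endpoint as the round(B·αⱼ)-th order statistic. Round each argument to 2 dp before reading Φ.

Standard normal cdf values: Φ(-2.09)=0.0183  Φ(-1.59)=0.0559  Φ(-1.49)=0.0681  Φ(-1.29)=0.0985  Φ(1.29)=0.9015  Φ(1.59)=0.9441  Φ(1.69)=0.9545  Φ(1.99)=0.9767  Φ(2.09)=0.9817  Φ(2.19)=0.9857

Lower: z₀ + z₁ = 0.111 + (-1.645) = -1.534; 1 − a(z₀+z₁) = 1 − (-0.065)(-1.534) = 0.9003; argument = 0.111 + (-1.534)/0.9003 = -1.5929 → -1.59.
α₁ = Φ(-1.59) = 0.0559; rank = round(250 × 0.0559) = 14; θ*₍14₎ = 1.7656.
Upper: z₀ + z₂ = 1.756; 1 − a(z₀+z₂) = 1.1141; argument = 1.6871 → 1.69; α₂ = 0.9545; rank = 239; θ*₍239₎ = 3.1172.

(1.7656, 3.1172)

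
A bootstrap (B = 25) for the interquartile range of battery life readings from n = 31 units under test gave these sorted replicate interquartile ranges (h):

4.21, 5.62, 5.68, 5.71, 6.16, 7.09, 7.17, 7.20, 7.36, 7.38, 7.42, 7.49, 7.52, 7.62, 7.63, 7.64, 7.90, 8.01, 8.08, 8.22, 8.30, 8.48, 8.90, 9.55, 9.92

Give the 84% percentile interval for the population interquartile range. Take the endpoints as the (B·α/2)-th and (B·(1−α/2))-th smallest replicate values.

(5.62, 8.90)

α = 0.16; lower rank = 25 × 0.080 = 2; upper rank = 25 × 0.920 = 23.
The 2nd smallest replicate is 5.62; the 23rd is 8.90.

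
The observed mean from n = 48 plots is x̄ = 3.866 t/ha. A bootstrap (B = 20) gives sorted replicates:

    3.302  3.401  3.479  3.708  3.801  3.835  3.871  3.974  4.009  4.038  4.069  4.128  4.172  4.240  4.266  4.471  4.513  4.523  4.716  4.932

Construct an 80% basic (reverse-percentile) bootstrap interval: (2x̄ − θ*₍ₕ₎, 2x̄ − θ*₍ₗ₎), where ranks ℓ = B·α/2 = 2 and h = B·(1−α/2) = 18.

(3.209, 4.331)

Percentile endpoints at ranks 2 and 18: θ*₍2₎ = 3.401, θ*₍18₎ = 4.523.
Basic interval reflects these around x̄:
  lower = 2 × 3.866 − 4.523 = 3.209
  upper = 2 × 3.866 − 3.401 = 4.331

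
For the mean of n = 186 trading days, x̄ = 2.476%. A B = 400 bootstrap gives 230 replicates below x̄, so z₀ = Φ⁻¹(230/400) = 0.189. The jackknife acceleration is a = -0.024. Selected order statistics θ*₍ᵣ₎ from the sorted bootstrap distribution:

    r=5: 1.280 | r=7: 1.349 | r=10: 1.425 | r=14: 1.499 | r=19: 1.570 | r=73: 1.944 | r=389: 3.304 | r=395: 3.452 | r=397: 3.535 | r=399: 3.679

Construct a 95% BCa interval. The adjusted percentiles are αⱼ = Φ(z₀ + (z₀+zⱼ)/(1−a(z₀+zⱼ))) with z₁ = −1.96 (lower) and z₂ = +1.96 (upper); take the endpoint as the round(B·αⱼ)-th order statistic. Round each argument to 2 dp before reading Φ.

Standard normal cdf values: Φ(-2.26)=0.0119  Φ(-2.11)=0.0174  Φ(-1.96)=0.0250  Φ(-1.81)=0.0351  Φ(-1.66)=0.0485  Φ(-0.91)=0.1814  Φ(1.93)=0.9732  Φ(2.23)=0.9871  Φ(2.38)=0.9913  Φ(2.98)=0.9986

(1.570, 3.452)

Lower: z₀ + z₁ = 0.189 + (-1.960) = -1.771; 1 − a(z₀+z₁) = 1 − (-0.024)(-1.771) = 0.9575; argument = 0.189 + (-1.771)/0.9575 = -1.6606 → -1.66.
α₁ = Φ(-1.66) = 0.0485; rank = round(400 × 0.0485) = 19; θ*₍19₎ = 1.570.
Upper: z₀ + z₂ = 2.149; 1 − a(z₀+z₂) = 1.0516; argument = 2.2326 → 2.23; α₂ = 0.9871; rank = 395; θ*₍395₎ = 3.452.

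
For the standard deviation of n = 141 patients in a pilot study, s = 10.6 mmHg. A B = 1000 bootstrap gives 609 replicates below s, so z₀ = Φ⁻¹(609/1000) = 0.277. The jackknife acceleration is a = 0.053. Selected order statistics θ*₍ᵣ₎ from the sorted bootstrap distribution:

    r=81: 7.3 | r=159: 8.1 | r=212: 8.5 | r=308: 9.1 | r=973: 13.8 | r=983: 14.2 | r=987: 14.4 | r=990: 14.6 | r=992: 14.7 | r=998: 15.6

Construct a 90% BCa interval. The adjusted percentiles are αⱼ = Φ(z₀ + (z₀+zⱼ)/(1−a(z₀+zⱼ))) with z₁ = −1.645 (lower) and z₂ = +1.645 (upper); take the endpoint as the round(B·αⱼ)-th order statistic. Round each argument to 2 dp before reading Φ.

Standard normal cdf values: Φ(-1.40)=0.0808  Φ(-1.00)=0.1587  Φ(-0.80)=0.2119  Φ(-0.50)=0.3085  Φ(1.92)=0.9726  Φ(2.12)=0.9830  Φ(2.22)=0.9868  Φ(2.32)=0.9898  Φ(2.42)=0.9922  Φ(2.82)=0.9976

(8.1, 14.7)

Lower: z₀ + z₁ = 0.277 + (-1.645) = -1.368; 1 − a(z₀+z₁) = 1 − (0.053)(-1.368) = 1.0725; argument = 0.277 + (-1.368)/1.0725 = -0.9985 → -1.00.
α₁ = Φ(-1.00) = 0.1587; rank = round(1000 × 0.1587) = 159; θ*₍159₎ = 8.1.
Upper: z₀ + z₂ = 1.922; 1 − a(z₀+z₂) = 0.8981; argument = 2.4170 → 2.42; α₂ = 0.9922; rank = 992; θ*₍992₎ = 14.7.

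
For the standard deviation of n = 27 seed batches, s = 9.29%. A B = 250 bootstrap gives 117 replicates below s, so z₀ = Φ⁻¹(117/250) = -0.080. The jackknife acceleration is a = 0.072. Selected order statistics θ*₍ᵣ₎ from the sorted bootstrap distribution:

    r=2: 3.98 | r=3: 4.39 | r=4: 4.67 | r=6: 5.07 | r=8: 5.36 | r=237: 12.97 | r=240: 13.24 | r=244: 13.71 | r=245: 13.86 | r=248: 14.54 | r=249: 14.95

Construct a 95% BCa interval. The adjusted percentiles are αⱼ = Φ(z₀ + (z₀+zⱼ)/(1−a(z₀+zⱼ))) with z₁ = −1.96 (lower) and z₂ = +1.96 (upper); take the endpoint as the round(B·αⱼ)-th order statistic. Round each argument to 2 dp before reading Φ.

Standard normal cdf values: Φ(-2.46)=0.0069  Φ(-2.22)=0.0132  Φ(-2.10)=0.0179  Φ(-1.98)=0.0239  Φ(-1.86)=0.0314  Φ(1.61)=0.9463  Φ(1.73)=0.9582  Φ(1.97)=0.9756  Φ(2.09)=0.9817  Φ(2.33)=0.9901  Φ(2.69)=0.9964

Lower: z₀ + z₁ = -0.080 + (-1.960) = -2.040; 1 − a(z₀+z₁) = 1 − (0.072)(-2.040) = 1.1469; argument = -0.080 + (-2.040)/1.1469 = -1.8587 → -1.86.
α₁ = Φ(-1.86) = 0.0314; rank = round(250 × 0.0314) = 8; θ*₍8₎ = 5.36.
Upper: z₀ + z₂ = 1.880; 1 − a(z₀+z₂) = 0.8646; argument = 2.0943 → 2.09; α₂ = 0.9817; rank = 245; θ*₍245₎ = 13.86.

(5.36, 13.86)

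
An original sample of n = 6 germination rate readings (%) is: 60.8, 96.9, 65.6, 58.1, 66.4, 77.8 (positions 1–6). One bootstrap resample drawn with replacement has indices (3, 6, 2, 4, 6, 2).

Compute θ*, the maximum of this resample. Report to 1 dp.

θ* = 96.9

Resample values: 65.6, 77.8, 96.9, 58.1, 77.8, 96.9.
Maximum = 96.9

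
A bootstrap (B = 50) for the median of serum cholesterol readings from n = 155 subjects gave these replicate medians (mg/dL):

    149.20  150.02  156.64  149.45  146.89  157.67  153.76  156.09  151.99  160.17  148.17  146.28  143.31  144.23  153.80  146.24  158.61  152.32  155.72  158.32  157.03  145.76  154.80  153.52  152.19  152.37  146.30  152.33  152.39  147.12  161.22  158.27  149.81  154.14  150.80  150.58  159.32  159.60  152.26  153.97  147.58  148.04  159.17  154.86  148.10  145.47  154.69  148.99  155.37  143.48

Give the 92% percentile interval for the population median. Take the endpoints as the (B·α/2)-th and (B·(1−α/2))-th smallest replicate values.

Sorted replicates: 143.31, 143.48, 144.23, 145.47, 145.76, 146.24, 146.28, 146.30, 146.89, 147.12, 147.58, 148.04, 148.10, 148.17, 148.99, 149.20, 149.45, 149.81, 150.02, 150.58, 150.80, 151.99, 152.19, 152.26, 152.32, 152.33, 152.37, 152.39, 153.52, 153.76, 153.80, 153.97, 154.14, 154.69, 154.80, 154.86, 155.37, 155.72, 156.09, 156.64, 157.03, 157.67, 158.27, 158.32, 158.61, 159.17, 159.32, 159.60, 160.17, 161.22
α = 0.08; lower rank = 50 × 0.040 = 2; upper rank = 50 × 0.960 = 48.
The 2nd smallest replicate is 143.48; the 48th is 159.60.

(143.48, 159.60)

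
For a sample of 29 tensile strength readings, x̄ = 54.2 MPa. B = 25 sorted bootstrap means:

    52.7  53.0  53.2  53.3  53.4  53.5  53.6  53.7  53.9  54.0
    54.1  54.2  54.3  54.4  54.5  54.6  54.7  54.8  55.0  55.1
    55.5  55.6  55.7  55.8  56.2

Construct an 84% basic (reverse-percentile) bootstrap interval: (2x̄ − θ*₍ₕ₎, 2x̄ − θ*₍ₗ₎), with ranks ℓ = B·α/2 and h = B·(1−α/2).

Percentile endpoints at ranks 2 and 23: θ*₍2₎ = 53.0, θ*₍23₎ = 55.7.
Basic interval reflects these around x̄:
  lower = 2 × 54.2 − 55.7 = 52.7
  upper = 2 × 54.2 − 53.0 = 55.4

(52.7, 55.4)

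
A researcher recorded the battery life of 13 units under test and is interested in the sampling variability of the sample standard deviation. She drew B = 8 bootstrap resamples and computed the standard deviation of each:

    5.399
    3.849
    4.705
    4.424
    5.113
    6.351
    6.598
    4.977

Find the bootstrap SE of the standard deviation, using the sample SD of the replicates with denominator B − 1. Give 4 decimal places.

Bootstrap SE is the standard deviation of the 8 replicate standard deviations.
Mean of replicates: (5.399 + 3.849 + 4.705 + 4.424 + 5.113 + 6.351 + 6.598 + 4.977) / 8 = 41.41600 / 8 = 5.17700
Sum of squared deviations: (+0.22200)² + (−1.32800)² + (−0.47200)² + (−0.75300)² + (−0.06400)² + (+1.17400)² + (+1.42100)² + (−0.20000)² = 6.04427
Variance = 6.04427 / 7 = 0.86347
SE* = √0.86347

SE* = 0.9292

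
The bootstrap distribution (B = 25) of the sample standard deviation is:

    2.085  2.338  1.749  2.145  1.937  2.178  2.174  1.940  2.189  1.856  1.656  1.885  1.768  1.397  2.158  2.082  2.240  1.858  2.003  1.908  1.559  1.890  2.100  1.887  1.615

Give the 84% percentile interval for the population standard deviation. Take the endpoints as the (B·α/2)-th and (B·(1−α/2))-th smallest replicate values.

(1.559, 2.189)

Sorted replicates: 1.397, 1.559, 1.615, 1.656, 1.749, 1.768, 1.856, 1.858, 1.885, 1.887, 1.890, 1.908, 1.937, 1.940, 2.003, 2.082, 2.085, 2.100, 2.145, 2.158, 2.174, 2.178, 2.189, 2.240, 2.338
α = 0.16; lower rank = 25 × 0.080 = 2; upper rank = 25 × 0.920 = 23.
The 2nd smallest replicate is 1.559; the 23rd is 2.189.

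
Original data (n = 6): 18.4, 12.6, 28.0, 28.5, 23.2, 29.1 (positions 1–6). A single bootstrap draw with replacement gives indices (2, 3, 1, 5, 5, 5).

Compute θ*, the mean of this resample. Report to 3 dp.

Resample values: 12.6, 28.0, 18.4, 23.2, 23.2, 23.2.
Mean = (12.6 + 28.0 + 18.4 + 23.2 + 23.2 + 23.2) / 6 = 128.60 / 6 = 21.433

θ* = 21.433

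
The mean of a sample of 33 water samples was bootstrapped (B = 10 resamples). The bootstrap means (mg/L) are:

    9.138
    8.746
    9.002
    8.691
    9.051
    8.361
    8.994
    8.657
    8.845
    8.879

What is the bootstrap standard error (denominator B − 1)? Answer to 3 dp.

Bootstrap SE is the standard deviation of the 10 replicate means.
Mean of replicates: (9.138 + 8.746 + 9.002 + 8.691 + 9.051 + 8.361 + 8.994 + 8.657 + 8.845 + 8.879) / 10 = 88.3640 / 10 = 8.8364
Sum of squared deviations: (+0.3016)² + (−0.0904)² + (+0.1656)² + (−0.1454)² + (+0.2146)² + (−0.4754)² + (+0.1576)² + (−0.1794)² + (+0.0086)² + (+0.0426)² = 0.4787
Variance = 0.4787 / 9 = 0.0532
SE* = √0.0532

SE* = 0.231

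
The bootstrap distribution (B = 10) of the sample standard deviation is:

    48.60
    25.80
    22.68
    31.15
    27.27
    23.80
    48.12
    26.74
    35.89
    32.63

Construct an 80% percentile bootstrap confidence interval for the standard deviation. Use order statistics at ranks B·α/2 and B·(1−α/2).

Sorted replicates: 22.68, 23.80, 25.80, 26.74, 27.27, 31.15, 32.63, 35.89, 48.12, 48.60
α = 0.20; lower rank = 10 × 0.100 = 1; upper rank = 10 × 0.900 = 9.
The 1st smallest replicate is 22.68; the 9th is 48.12.

(22.68, 48.12)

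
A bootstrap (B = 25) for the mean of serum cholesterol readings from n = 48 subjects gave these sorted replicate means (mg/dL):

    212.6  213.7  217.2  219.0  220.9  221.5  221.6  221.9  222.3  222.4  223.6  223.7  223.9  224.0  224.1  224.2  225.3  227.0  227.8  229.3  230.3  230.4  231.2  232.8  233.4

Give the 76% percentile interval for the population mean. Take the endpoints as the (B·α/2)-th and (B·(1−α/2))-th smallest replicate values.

α = 0.24; lower rank = 25 × 0.120 = 3; upper rank = 25 × 0.880 = 22.
The 3rd smallest replicate is 217.2; the 22nd is 230.4.

(217.2, 230.4)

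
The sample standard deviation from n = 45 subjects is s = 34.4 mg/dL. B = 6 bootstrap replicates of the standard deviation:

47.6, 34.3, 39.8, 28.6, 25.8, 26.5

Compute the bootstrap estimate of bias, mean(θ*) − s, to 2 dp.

bias = −0.63

mean(θ*) = (47.6 + 34.3 + 39.8 + 28.6 + 25.8 + 26.5) / 6 = 33.767
bias = 33.767 − 34.4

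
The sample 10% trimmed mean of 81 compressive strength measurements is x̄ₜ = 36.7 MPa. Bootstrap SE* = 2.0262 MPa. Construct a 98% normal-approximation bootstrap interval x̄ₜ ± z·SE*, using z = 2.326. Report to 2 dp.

Margin = 2.326 × 2.0262 = 4.713
Interval: 36.7 ± 4.713

(31.99, 41.41)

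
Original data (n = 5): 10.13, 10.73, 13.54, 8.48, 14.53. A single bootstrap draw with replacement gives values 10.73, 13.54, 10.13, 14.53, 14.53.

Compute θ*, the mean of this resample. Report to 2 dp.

Mean = (10.73 + 13.54 + 10.13 + 14.53 + 14.53) / 5 = 63.460 / 5 = 12.69

θ* = 12.69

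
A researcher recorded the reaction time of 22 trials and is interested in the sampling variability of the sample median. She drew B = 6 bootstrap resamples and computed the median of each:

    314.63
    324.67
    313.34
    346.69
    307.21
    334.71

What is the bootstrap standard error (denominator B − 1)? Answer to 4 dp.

Bootstrap SE is the standard deviation of the 6 replicate medians.
Mean of replicates: (314.63 + 324.67 + 313.34 + 346.69 + 307.21 + 334.71) / 6 = 1941.25000 / 6 = 323.54167
Sum of squared deviations: (−8.91167)² + (+1.12833)² + (−10.20167)² + (+23.14833)² + (−16.33167)² + (+11.16833)² = 1112.06528
Variance = 1112.06528 / 5 = 222.41306
SE* = √222.41306

SE* = 14.9135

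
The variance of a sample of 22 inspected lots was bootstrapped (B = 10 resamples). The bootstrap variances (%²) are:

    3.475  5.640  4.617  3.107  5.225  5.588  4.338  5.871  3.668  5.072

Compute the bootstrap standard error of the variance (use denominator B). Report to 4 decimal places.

Bootstrap SE is the standard deviation of the 10 replicate variances.
Mean of replicates: (3.475 + 5.640 + 4.617 + 3.107 + 5.225 + 5.588 + 4.338 + 5.871 + 3.668 + 5.072) / 10 = 46.60100 / 10 = 4.66010
Sum of squared deviations: (−1.18510)² + (+0.97990)² + (−0.04310)² + (−1.55310)² + (+0.56490)² + (+0.92790)² + (−0.32210)² + (+1.21090)² + (−0.99210)² + (+0.41190)² = 8.68270
Variance = 8.68270 / 10 = 0.86827
SE* = √0.86827

SE* = 0.9318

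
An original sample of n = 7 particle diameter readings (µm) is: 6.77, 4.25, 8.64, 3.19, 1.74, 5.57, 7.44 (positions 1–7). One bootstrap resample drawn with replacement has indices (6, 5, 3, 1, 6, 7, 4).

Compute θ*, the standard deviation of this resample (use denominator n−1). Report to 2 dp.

Resample values: 5.57, 1.74, 8.64, 6.77, 5.57, 7.44, 3.19.
Mean = 5.5600; sum of squared deviations = 34.6944
s² = 34.6944 / 6 = 5.7824
s = √5.7824 = 2.40

θ* = 2.40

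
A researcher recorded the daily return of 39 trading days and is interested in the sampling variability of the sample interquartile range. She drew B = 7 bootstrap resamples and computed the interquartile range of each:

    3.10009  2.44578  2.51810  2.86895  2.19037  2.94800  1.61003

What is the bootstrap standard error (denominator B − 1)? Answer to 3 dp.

Bootstrap SE is the standard deviation of the 7 replicate interquartile ranges.
Mean of replicates: (3.10009 + 2.44578 + 2.51810 + 2.86895 + 2.19037 + 2.94800 + 1.61003) / 7 = 17.681320 / 7 = 2.525903
Sum of squared deviations: (+0.574187)² + (−0.080123)² + (−0.007803)² + (+0.343047)² + (−0.335533)² + (+0.422097)² + (−0.915873)² = 1.583424
Variance = 1.583424 / 6 = 0.263904
SE* = √0.263904

SE* = 0.514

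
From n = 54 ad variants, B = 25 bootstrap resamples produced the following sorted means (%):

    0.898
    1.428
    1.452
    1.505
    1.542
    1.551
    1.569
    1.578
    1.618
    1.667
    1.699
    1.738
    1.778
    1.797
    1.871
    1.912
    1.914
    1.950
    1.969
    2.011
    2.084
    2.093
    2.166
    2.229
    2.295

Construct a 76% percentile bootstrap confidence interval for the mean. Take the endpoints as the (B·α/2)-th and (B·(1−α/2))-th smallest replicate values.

α = 0.24; lower rank = 25 × 0.120 = 3; upper rank = 25 × 0.880 = 22.
The 3rd smallest replicate is 1.452; the 22nd is 2.093.

(1.452, 2.093)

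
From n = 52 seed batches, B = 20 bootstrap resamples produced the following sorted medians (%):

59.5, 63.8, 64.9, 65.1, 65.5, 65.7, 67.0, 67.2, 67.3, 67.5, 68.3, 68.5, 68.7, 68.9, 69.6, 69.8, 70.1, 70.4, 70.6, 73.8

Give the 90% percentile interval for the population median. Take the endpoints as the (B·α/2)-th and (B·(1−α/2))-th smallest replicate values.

(59.5, 70.6)

α = 0.10; lower rank = 20 × 0.050 = 1; upper rank = 20 × 0.950 = 19.
The 1st smallest replicate is 59.5; the 19th is 70.6.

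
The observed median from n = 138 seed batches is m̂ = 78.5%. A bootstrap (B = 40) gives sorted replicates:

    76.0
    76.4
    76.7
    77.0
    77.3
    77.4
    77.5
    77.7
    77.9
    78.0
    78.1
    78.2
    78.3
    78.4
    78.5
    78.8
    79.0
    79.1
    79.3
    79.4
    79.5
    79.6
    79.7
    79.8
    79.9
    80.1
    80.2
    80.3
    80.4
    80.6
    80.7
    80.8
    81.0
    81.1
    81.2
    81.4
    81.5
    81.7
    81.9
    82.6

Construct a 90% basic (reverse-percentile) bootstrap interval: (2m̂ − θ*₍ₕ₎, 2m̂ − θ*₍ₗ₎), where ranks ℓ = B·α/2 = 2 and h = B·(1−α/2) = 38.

(75.3, 80.6)

Percentile endpoints at ranks 2 and 38: θ*₍2₎ = 76.4, θ*₍38₎ = 81.7.
Basic interval reflects these around m̂:
  lower = 2 × 78.5 − 81.7 = 75.3
  upper = 2 × 78.5 − 76.4 = 80.6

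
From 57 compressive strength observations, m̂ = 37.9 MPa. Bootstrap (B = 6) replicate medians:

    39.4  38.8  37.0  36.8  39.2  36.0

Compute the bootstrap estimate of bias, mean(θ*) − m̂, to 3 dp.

bias = −0.033

mean(θ*) = (39.4 + 38.8 + 37.0 + 36.8 + 39.2 + 36.0) / 6 = 37.8667
bias = 37.8667 − 37.9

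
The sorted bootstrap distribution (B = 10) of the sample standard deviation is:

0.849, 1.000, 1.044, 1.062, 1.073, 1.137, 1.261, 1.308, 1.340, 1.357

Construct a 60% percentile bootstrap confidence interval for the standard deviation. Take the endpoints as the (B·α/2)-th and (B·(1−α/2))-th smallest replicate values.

α = 0.40; lower rank = 10 × 0.200 = 2; upper rank = 10 × 0.800 = 8.
The 2nd smallest replicate is 1.000; the 8th is 1.308.

(1.000, 1.308)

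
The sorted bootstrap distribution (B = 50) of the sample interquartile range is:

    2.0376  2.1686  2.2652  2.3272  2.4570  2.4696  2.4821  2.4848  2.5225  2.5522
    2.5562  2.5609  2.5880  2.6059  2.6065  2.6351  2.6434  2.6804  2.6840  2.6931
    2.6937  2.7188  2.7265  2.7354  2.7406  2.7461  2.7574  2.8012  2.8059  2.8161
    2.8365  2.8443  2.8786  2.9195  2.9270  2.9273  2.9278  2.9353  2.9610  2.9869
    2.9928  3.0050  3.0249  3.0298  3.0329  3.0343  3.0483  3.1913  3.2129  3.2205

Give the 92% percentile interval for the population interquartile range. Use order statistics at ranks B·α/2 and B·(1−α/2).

(2.1686, 3.1913)

α = 0.08; lower rank = 50 × 0.040 = 2; upper rank = 50 × 0.960 = 48.
The 2nd smallest replicate is 2.1686; the 48th is 3.1913.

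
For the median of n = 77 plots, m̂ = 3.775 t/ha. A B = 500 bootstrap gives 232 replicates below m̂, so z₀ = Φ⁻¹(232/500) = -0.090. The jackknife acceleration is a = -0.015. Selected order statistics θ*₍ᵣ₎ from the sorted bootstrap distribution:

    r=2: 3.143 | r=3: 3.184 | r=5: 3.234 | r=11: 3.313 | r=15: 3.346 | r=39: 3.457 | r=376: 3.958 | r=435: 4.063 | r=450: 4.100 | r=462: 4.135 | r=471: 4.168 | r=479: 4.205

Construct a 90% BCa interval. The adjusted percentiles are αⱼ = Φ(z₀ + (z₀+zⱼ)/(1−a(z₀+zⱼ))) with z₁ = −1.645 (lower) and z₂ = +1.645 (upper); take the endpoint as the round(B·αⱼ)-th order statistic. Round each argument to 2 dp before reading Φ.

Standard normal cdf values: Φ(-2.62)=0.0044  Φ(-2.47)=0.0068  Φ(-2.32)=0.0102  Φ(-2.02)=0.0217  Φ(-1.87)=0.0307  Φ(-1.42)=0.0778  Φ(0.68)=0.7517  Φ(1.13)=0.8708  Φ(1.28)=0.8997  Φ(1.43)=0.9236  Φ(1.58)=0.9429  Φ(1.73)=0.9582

(3.346, 4.135)

Lower: z₀ + z₁ = -0.090 + (-1.645) = -1.735; 1 − a(z₀+z₁) = 1 − (-0.015)(-1.735) = 0.9740; argument = -0.090 + (-1.735)/0.9740 = -1.8714 → -1.87.
α₁ = Φ(-1.87) = 0.0307; rank = round(500 × 0.0307) = 15; θ*₍15₎ = 3.346.
Upper: z₀ + z₂ = 1.555; 1 − a(z₀+z₂) = 1.0233; argument = 1.4296 → 1.43; α₂ = 0.9236; rank = 462; θ*₍462₎ = 4.135.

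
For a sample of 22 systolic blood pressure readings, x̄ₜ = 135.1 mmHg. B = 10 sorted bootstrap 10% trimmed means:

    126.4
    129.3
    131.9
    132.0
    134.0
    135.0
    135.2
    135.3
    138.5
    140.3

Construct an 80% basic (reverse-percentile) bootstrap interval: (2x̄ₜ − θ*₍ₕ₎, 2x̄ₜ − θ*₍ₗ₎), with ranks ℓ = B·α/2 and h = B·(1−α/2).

Percentile endpoints at ranks 1 and 9: θ*₍1₎ = 126.4, θ*₍9₎ = 138.5.
Basic interval reflects these around x̄ₜ:
  lower = 2 × 135.1 − 138.5 = 131.7
  upper = 2 × 135.1 − 126.4 = 143.8

(131.7, 143.8)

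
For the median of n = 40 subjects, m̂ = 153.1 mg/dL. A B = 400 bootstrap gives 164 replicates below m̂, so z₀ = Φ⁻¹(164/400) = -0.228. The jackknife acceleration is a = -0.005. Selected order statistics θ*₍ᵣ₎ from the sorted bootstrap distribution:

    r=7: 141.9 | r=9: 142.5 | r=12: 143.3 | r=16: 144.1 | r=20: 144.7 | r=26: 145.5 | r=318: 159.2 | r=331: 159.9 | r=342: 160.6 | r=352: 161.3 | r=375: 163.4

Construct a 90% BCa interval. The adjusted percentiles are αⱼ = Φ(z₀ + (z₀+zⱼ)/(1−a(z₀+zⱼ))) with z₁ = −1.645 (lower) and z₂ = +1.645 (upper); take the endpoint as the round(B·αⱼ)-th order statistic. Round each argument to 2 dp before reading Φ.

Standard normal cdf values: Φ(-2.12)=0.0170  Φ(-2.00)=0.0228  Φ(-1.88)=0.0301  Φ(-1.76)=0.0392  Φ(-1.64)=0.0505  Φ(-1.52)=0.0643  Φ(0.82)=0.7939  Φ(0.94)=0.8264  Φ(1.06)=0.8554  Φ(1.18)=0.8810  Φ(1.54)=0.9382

(141.9, 161.3)

Lower: z₀ + z₁ = -0.228 + (-1.645) = -1.873; 1 − a(z₀+z₁) = 1 − (-0.005)(-1.873) = 0.9906; argument = -0.228 + (-1.873)/0.9906 = -2.1187 → -2.12.
α₁ = Φ(-2.12) = 0.0170; rank = round(400 × 0.0170) = 7; θ*₍7₎ = 141.9.
Upper: z₀ + z₂ = 1.417; 1 − a(z₀+z₂) = 1.0071; argument = 1.1790 → 1.18; α₂ = 0.8810; rank = 352; θ*₍352₎ = 161.3.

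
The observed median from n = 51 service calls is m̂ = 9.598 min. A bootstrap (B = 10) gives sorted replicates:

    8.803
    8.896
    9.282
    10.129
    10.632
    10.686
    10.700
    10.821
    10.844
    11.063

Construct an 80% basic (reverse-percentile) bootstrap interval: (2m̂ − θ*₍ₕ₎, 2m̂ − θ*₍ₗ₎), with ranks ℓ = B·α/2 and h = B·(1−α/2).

(8.352, 10.393)

Percentile endpoints at ranks 1 and 9: θ*₍1₎ = 8.803, θ*₍9₎ = 10.844.
Basic interval reflects these around m̂:
  lower = 2 × 9.598 − 10.844 = 8.352
  upper = 2 × 9.598 − 8.803 = 10.393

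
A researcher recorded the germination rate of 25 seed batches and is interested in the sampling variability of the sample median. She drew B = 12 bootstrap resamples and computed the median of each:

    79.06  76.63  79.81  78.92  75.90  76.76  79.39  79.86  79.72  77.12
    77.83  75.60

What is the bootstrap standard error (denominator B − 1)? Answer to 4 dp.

SE* = 1.5941

Bootstrap SE is the standard deviation of the 12 replicate medians.
Mean of replicates: (79.06 + 76.63 + 79.81 + 78.92 + 75.90 + 76.76 + 79.39 + 79.86 + 79.72 + 77.12 + 77.83 + 75.60) / 12 = 936.60000 / 12 = 78.05000
Sum of squared deviations: (+1.01000)² + (−1.42000)² + (+1.76000)² + (+0.87000)² + (−2.15000)² + (−1.29000)² + (+1.34000)² + (+1.81000)² + (+1.67000)² + (−0.93000)² + (−0.22000)² + (−2.45000)² = 27.95400
Variance = 27.95400 / 11 = 2.54127
SE* = √2.54127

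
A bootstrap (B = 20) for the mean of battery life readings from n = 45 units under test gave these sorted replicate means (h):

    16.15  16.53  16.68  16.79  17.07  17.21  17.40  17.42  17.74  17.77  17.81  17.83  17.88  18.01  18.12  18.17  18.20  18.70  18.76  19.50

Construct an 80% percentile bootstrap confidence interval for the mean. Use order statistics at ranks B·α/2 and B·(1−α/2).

α = 0.20; lower rank = 20 × 0.100 = 2; upper rank = 20 × 0.900 = 18.
The 2nd smallest replicate is 16.53; the 18th is 18.70.

(16.53, 18.70)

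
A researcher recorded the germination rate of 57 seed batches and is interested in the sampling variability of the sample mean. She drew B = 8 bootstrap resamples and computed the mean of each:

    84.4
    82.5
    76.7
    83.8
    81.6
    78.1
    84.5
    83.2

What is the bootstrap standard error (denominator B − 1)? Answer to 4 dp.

Bootstrap SE is the standard deviation of the 8 replicate means.
Mean of replicates: (84.4 + 82.5 + 76.7 + 83.8 + 81.6 + 78.1 + 84.5 + 83.2) / 8 = 654.80000 / 8 = 81.85000
Sum of squared deviations: (+2.55000)² + (+0.65000)² + (−5.15000)² + (+1.95000)² + (−0.25000)² + (−3.75000)² + (+2.65000)² + (+1.35000)² = 60.22000
Variance = 60.22000 / 7 = 8.60286
SE* = √8.60286

SE* = 2.9331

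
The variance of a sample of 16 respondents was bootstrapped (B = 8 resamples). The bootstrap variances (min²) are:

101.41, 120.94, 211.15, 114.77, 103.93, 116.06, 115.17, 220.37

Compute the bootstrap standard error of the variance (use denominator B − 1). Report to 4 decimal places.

Bootstrap SE is the standard deviation of the 8 replicate variances.
Mean of replicates: (101.41 + 120.94 + 211.15 + 114.77 + 103.93 + 116.06 + 115.17 + 220.37) / 8 = 1103.80000 / 8 = 137.97500
Sum of squared deviations: (−36.56500)² + (−17.03500)² + (+73.17500)² + (−23.20500)² + (−34.04500)² + (−21.91500)² + (−22.80500)² + (+82.39500)² = 16468.57640
Variance = 16468.57640 / 7 = 2352.65377
SE* = √2352.65377

SE* = 48.5042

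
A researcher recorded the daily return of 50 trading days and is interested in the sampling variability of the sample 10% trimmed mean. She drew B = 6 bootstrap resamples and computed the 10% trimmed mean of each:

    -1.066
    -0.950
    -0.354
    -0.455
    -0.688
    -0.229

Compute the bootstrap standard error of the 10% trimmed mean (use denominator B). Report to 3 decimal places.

Bootstrap SE is the standard deviation of the 6 replicate 10% trimmed means.
Mean of replicates: ((-1.066) + (-0.950) + (-0.354) + (-0.455) + (-0.688) + (-0.229)) / 6 = -3.7420 / 6 = -0.6237
Sum of squared deviations: (−0.4423)² + (−0.3263)² + (+0.2697)² + (+0.1687)² + (−0.0643)² + (+0.3947)² = 0.5632
Variance = 0.5632 / 6 = 0.0939
SE* = √0.0939

SE* = 0.306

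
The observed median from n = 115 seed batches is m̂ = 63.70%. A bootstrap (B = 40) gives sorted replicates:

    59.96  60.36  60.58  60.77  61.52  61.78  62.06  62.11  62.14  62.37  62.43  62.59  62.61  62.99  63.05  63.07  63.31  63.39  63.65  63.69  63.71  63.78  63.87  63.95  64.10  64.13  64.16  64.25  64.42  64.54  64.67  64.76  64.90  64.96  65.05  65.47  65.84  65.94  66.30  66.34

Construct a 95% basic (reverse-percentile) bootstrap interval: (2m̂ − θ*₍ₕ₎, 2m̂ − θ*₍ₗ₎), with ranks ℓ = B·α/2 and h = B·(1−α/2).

(61.10, 67.44)

Percentile endpoints at ranks 1 and 39: θ*₍1₎ = 59.96, θ*₍39₎ = 66.30.
Basic interval reflects these around m̂:
  lower = 2 × 63.70 − 66.30 = 61.10
  upper = 2 × 63.70 − 59.96 = 67.44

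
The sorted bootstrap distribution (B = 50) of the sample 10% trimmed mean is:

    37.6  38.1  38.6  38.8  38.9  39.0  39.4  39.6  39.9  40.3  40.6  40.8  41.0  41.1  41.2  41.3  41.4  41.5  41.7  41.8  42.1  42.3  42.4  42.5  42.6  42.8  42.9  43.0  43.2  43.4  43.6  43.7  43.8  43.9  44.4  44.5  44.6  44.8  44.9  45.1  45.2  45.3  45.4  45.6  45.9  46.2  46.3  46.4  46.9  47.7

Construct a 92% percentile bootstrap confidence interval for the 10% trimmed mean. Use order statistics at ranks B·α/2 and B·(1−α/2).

α = 0.08; lower rank = 50 × 0.040 = 2; upper rank = 50 × 0.960 = 48.
The 2nd smallest replicate is 38.1; the 48th is 46.4.

(38.1, 46.4)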